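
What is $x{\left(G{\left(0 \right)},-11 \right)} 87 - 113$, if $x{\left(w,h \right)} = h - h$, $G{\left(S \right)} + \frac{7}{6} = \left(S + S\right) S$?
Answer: $-113$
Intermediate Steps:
$G{\left(S \right)} = - \frac{7}{6} + 2 S^{2}$ ($G{\left(S \right)} = - \frac{7}{6} + \left(S + S\right) S = - \frac{7}{6} + 2 S S = - \frac{7}{6} + 2 S^{2}$)
$x{\left(w,h \right)} = 0$
$x{\left(G{\left(0 \right)},-11 \right)} 87 - 113 = 0 \cdot 87 - 113 = 0 - 113 = -113$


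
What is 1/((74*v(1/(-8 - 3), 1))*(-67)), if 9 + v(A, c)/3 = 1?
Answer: 1/118992 ≈ 8.4039e-6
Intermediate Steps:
v(A, c) = -24 (v(A, c) = -27 + 3*1 = -27 + 3 = -24)
1/((74*v(1/(-8 - 3), 1))*(-67)) = 1/((74*(-24))*(-67)) = 1/(-1776*(-67)) = 1/118992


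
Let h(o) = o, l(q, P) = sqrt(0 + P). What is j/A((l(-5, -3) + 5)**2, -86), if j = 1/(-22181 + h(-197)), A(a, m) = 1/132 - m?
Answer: -66/127028717 ≈ -5.1957e-7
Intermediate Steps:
l(q, P) = sqrt(P)
A(a, m) = 1/132 - m
j = -1/22378 (j = 1/(-22181 - 197) = 1/(-22378) = -1/22378 ≈ -4.4687e-5)
j/A((l(-5, -3) + 5)**2, -86) = -1/(22378*(1/132 - 1*(-86))) = -1/(22378*(1/132 + 86)) = -1/(22378*11353/132) = -1/22378*132/11353 = -66/127028717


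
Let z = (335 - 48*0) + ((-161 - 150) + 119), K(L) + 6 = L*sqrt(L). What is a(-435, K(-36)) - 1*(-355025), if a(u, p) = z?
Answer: 355168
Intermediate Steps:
K(L) = -6 + L**(3/2) (K(L) = -6 + L*sqrt(L) = -6 + L**(3/2))
z = 143 (z = (335 + 0) + (-311 + 119) = 335 - 192 = 143)
a(u, p) = 143
a(-435, K(-36)) - 1*(-355025) = 143 - 1*(-355025) = 143 + 355025 = 355168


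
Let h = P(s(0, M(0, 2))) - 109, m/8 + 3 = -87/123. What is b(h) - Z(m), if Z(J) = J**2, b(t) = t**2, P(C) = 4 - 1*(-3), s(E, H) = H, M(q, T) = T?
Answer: 16010468/1681 ≈ 9524.4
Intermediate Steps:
P(C) = 7 (P(C) = 4 + 3 = 7)
m = -1216/41 (m = -24 + 8*(-87/123) = -24 + 8*(-87*1/123) = -24 + 8*(-29/41) = -24 - 232/41 = -1216/41 ≈ -29.659)
h = -102 (h = 7 - 109 = -102)
b(h) - Z(m) = (-102)**2 - (-1216/41)**2 = 10404 - 1*1478656/1681 = 10404 - 1478656/1681 = 16010468/1681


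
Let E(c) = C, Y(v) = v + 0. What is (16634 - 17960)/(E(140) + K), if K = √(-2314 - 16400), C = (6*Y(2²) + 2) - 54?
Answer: 18564/9749 + 663*I*√18714/9749 ≈ 1.9042 + 9.3033*I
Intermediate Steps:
Y(v) = v
C = -28 (C = (6*2² + 2) - 54 = (6*4 + 2) - 54 = (24 + 2) - 54 = 26 - 54 = -28)
E(c) = -28
K = I*√18714 (K = √(-18714) = I*√18714 ≈ 136.8*I)
(16634 - 17960)/(E(140) + K) = (16634 - 17960)/(-28 + I*√18714) = -1326/(-28 + I*√18714)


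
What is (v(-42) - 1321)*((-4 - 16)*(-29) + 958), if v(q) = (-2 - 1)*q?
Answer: -1837910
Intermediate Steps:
v(q) = -3*q
(v(-42) - 1321)*((-4 - 16)*(-29) + 958) = (-3*(-42) - 1321)*((-4 - 16)*(-29) + 958) = (126 - 1321)*(-20*(-29) + 958) = -1195*(580 + 958) = -1195*1538 = -1837910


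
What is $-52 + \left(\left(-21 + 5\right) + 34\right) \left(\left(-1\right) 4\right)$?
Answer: $-124$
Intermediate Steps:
$-52 + \left(\left(-21 + 5\right) + 34\right) \left(\left(-1\right) 4\right) = -52 + \left(-16 + 34\right) \left(-4\right) = -52 + 18 \left(-4\right) = -52 - 72 = -124$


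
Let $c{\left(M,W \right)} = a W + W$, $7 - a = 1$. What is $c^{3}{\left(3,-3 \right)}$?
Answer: $-9261$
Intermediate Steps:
$a = 6$ ($a = 7 - 1 = 6$)
$c{\left(M,W \right)} = 7 W$ ($c{\left(M,W \right)} = 6 W + W = 7 W$)
$c^{3}{\left(3,-3 \right)} = \left(7 \left(-3\right)\right)^{3} = \left(-21\right)^{3} = -9261$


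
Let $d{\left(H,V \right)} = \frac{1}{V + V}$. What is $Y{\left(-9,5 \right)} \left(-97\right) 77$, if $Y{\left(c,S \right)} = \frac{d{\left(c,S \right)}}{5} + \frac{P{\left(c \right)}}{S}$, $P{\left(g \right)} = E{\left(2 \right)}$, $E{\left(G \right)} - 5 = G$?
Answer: $- \frac{530299}{50} \approx -10606.0$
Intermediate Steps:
$E{\left(G \right)} = 5 + G$
$P{\left(g \right)} = 7$ ($P{\left(g \right)} = 5 + 2 = 7$)
$d{\left(H,V \right)} = \frac{1}{2 V}$
$Y{\left(c,S \right)} = \frac{71}{10 S}$ ($Y{\left(c,S \right)} = \frac{\frac{1}{2} \frac{1}{S}}{5} + \frac{7}{S} = \frac{1}{2 S} \frac{1}{5} + \frac{7}{S} = \frac{1}{10 S} + \frac{7}{S} = \frac{71}{10 S}$)
$Y{\left(-9,5 \right)} \left(-97\right) 77 = \frac{71}{10 \cdot 5} \left(-97\right) 77 = \frac{71}{10} \cdot \frac{1}{5} \left(-97\right) 77 = \frac{71}{50} \left(-97\right) 77 = \left(- \frac{6887}{50}\right) 77 = - \frac{530299}{50}$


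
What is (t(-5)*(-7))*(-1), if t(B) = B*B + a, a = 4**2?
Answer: 287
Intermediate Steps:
a = 16
t(B) = 16 + B**2 (t(B) = B*B + 16 = B**2 + 16 = 16 + B**2)
(t(-5)*(-7))*(-1) = ((16 + (-5)**2)*(-7))*(-1) = ((16 + 25)*(-7))*(-1) = (41*(-7))*(-1) = -287*(-1) = 287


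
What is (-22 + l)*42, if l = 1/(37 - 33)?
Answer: -1827/2 ≈ -913.50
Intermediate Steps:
l = 1/4 ≈ 0.25000
(-22 + l)*42 = (-22 + 1/4)*42 = -87/4*42 = -1827/2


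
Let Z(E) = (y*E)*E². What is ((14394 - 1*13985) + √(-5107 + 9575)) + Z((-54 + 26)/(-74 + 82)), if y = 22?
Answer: -2137/4 + 2*√1117 ≈ -467.41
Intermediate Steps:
Z(E) = 22*E³ (Z(E) = (22*E)*E² = 22*E³)
((14394 - 1*13985) + √(-5107 + 9575)) + Z((-54 + 26)/(-74 + 82)) = ((14394 - 1*13985) + √(-5107 + 9575)) + 22*((-54 + 26)/(-74 + 82))³ = ((14394 - 13985) + √4468) + 22*(-28/8)³ = (409 + 2*√1117) + 22*(-28*⅛)³ = (409 + 2*√1117) + 22*(-7/2)³ = (409 + 2*√1117) + 22*(-343/8) = (409 + 2*√1117) - 3773/4 = -2137/4 + 2*√1117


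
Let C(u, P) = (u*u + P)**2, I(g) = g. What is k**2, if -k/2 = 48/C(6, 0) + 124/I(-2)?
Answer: 11195716/729 ≈ 15358.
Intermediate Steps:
C(u, P) = (P + u**2)**2 (C(u, P) = (u**2 + P)**2 = (P + u**2)**2)
k = 3346/27 (k = -2*(48/((0 + 6**2)**2) + 124/(-2)) = -2*(48/((0 + 36)**2) + 124*(-1/2)) = -2*(48/(36**2) - 62) = -2*(48/1296 - 62) = -2*(48*(1/1296) - 62) = -2*(1/27 - 62) = -2*(-1673/27) = 3346/27 ≈ 123.93)
k**2 = (3346/27)**2 = 11195716/729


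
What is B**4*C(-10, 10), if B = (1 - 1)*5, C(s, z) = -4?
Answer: 0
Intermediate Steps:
B = 0 (B = 0*5 = 0)
B**4*C(-10, 10) = 0**4*(-4) = 0*(-4) = 0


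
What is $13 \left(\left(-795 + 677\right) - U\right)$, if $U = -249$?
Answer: $1703$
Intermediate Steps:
$13 \left(\left(-795 + 677\right) - U\right) = 13 \left(\left(-795 + 677\right) - -249\right) = 13 \left(-118 + 249\right) = 13 \cdot 131 = 1703$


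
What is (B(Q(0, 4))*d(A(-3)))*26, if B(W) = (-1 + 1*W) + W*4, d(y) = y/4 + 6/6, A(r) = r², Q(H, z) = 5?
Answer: 2028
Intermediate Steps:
d(y) = 1 + y/4 (d(y) = y*(¼) + 6*(⅙) = y/4 + 1 = 1 + y/4)
B(W) = -1 + 5*W (B(W) = (-1 + W) + 4*W = -1 + 5*W)
(B(Q(0, 4))*d(A(-3)))*26 = ((-1 + 5*5)*(1 + (¼)*(-3)²))*26 = ((-1 + 25)*(1 + (¼)*9))*26 = (24*(1 + 9/4))*26 = (24*(13/4))*26 = 78*26 = 2028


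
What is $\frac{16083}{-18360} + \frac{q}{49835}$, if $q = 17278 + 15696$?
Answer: $- \frac{4357637}{20332680} \approx -0.21432$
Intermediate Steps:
$q = 32974$
$\frac{16083}{-18360} + \frac{q}{49835} = \frac{16083}{-18360} + \frac{32974}{49835} = 16083 \left(- \frac{1}{18360}\right) + 32974 \cdot \frac{1}{49835} = - \frac{1787}{2040} + \frac{32974}{49835} = - \frac{4357637}{20332680}$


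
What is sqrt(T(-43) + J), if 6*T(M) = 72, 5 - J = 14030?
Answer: 9*I*sqrt(173) ≈ 118.38*I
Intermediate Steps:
J = -14025 (J = 5 - 1*14030 = 5 - 14030 = -14025)
T(M) = 12 (T(M) = (1/6)*72 = 12)
sqrt(T(-43) + J) = sqrt(12 - 14025) = sqrt(-14013) = 9*I*sqrt(173)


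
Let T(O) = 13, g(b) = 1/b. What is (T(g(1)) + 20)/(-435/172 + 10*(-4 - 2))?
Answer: -1892/3585 ≈ -0.52775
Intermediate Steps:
(T(g(1)) + 20)/(-435/172 + 10*(-4 - 2)) = (13 + 20)/(-435/172 + 10*(-4 - 2)) = 33/(-435*1/172 + 10*(-6)) = 33/(-435/172 - 60) = 33/(-10755/172) = 33*(-172/10755) = -1892/3585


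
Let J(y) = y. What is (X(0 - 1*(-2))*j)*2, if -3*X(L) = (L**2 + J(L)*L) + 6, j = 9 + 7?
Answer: -448/3 ≈ -149.33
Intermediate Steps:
j = 16
X(L) = -2 - 2*L**2/3 (X(L) = -((L**2 + L*L) + 6)/3 = -((L**2 + L**2) + 6)/3 = -(2*L**2 + 6)/3 = -(6 + 2*L**2)/3 = -2 - 2*L**2/3)
(X(0 - 1*(-2))*j)*2 = ((-2 - 2*(0 - 1*(-2))**2/3)*16)*2 = ((-2 - 2*(0 + 2)**2/3)*16)*2 = ((-2 - 2/3*2**2)*16)*2 = ((-2 - 2/3*4)*16)*2 = ((-2 - 8/3)*16)*2 = -14/3*16*2 = -224/3*2 = -448/3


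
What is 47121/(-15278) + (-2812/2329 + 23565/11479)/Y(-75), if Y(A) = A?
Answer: -94827392637811/30633831097350 ≈ -3.0955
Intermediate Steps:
47121/(-15278) + (-2812/2329 + 23565/11479)/Y(-75) = 47121/(-15278) + (-2812/2329 + 23565/11479)/(-75) = 47121*(-1/15278) + (-2812*1/2329 + 23565*(1/11479))*(-1/75) = -47121/15278 + (-2812/2329 + 23565/11479)*(-1/75) = -47121/15278 + (22603937/26734591)*(-1/75) = -47121/15278 - 22603937/2005094325 = -94827392637811/30633831097350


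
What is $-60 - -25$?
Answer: $-35$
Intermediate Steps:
$-60 - -25 = -60 + 25 = -35$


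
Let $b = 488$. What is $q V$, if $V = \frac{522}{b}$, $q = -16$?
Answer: $- \frac{1044}{61} \approx -17.115$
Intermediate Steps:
$V = \frac{261}{244}$ ($V = \frac{522}{488} = 522 \cdot \frac{1}{488} = \frac{261}{244} \approx 1.0697$)
$q V = \left(-16\right) \frac{261}{244} = - \frac{1044}{61}$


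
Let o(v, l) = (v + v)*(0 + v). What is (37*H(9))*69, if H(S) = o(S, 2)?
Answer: 413586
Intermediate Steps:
o(v, l) = 2*v**2 (o(v, l) = (2*v)*v = 2*v**2)
H(S) = 2*S**2
(37*H(9))*69 = (37*(2*9**2))*69 = (37*(2*81))*69 = (37*162)*69 = 5994*69 = 413586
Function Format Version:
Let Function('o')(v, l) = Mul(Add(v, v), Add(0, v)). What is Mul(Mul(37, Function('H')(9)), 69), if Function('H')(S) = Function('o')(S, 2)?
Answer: 413586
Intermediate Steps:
Function('o')(v, l) = Mul(2, Pow(v, 2)) (Function('o')(v, l) = Mul(Mul(2, v), v) = Mul(2, Pow(v, 2)))
Function('H')(S) = Mul(2, Pow(S, 2))
Mul(Mul(37, Function('H')(9)), 69) = Mul(Mul(37, Mul(2, Pow(9, 2))), 69) = Mul(Mul(37, Mul(2, 81)), 69) = Mul(Mul(37, 162), 69) = Mul(5994, 69) = 413586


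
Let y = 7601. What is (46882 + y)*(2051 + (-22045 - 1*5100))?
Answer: -1367196402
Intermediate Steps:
(46882 + y)*(2051 + (-22045 - 1*5100)) = (46882 + 7601)*(2051 + (-22045 - 1*5100)) = 54483*(2051 + (-22045 - 5100)) = 54483*(2051 - 27145) = 54483*(-25094) = -1367196402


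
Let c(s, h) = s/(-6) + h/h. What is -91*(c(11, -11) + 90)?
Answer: -48685/6 ≈ -8114.2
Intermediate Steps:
c(s, h) = 1 - s/6 (c(s, h) = s*(-⅙) + 1 = -s/6 + 1 = 1 - s/6)
-91*(c(11, -11) + 90) = -91*((1 - ⅙*11) + 90) = -91*((1 - 11/6) + 90) = -91*(-⅚ + 90) = -91*535/6 = -48685/6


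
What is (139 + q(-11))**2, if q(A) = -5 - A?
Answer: 21025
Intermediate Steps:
(139 + q(-11))**2 = (139 + (-5 - 1*(-11)))**2 = (139 + (-5 + 11))**2 = (139 + 6)**2 = 145**2 = 21025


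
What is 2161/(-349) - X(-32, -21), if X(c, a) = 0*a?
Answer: -2161/349 ≈ -6.1920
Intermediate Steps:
X(c, a) = 0
2161/(-349) - X(-32, -21) = 2161/(-349) - 1*0 = 2161*(-1/349) + 0 = -2161/349 + 0 = -2161/349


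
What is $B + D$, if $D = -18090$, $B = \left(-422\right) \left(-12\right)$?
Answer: $-13026$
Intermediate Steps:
$B = 5064$
$B + D = 5064 - 18090 = -13026$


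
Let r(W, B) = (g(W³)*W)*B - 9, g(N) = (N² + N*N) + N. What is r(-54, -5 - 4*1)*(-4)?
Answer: -96402309008796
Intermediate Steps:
g(N) = N + 2*N² (g(N) = (N² + N²) + N = 2*N² + N = N + 2*N²)
r(W, B) = -9 + B*W⁴*(1 + 2*W³) (r(W, B) = ((W³*(1 + 2*W³))*W)*B - 9 = (W⁴*(1 + 2*W³))*B - 9 = B*W⁴*(1 + 2*W³) - 9 = -9 + B*W⁴*(1 + 2*W³))
r(-54, -5 - 4*1)*(-4) = (-9 + (-5 - 4*1)*(-54)⁴*(1 + 2*(-54)³))*(-4) = (-9 + (-5 - 4)*8503056*(1 + 2*(-157464)))*(-4) = (-9 - 9*8503056*(1 - 314928))*(-4) = (-9 - 9*8503056*(-314927))*(-4) = (-9 + 24100577252208)*(-4) = 24100577252199*(-4) = -96402309008796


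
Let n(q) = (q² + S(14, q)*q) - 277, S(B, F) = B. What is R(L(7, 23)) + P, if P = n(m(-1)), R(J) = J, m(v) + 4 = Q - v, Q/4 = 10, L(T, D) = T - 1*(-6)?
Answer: 1623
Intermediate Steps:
L(T, D) = 6 + T (L(T, D) = T + 6 = 6 + T)
Q = 40 (Q = 4*10 = 40)
m(v) = 36 - v (m(v) = -4 + (40 - v) = 36 - v)
n(q) = -277 + q² + 14*q (n(q) = (q² + 14*q) - 277 = -277 + q² + 14*q)
P = 1610 (P = -277 + (36 - 1*(-1))² + 14*(36 - 1*(-1)) = -277 + (36 + 1)² + 14*(36 + 1) = -277 + 37² + 14*37 = -277 + 1369 + 518 = 1610)
R(L(7, 23)) + P = (6 + 7) + 1610 = 13 + 1610 = 1623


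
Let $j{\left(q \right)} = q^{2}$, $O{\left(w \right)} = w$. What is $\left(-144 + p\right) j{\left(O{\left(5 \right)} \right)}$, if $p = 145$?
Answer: $25$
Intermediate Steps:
$\left(-144 + p\right) j{\left(O{\left(5 \right)} \right)} = \left(-144 + 145\right) 5^{2} = 1 \cdot 25 = 25$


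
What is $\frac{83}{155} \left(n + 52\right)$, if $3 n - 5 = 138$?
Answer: $\frac{24817}{465} \approx 53.37$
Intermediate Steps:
$n = \frac{143}{3}$ ($n = \frac{5}{3} + \frac{1}{3} \cdot 138 = \frac{5}{3} + 46 = \frac{143}{3} \approx 47.667$)
$\frac{83}{155} \left(n + 52\right) = \frac{83}{155} \left(\frac{143}{3} + 52\right) = 83 \cdot \frac{1}{155} \cdot \frac{299}{3} = \frac{83}{155} \cdot \frac{299}{3} = \frac{24817}{465}$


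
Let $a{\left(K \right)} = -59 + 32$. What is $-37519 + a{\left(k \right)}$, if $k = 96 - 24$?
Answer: $-37546$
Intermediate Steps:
$k = 72$ ($k = 96 - 24 = 72$)
$a{\left(K \right)} = -27$
$-37519 + a{\left(k \right)} = -37519 - 27 = -37546$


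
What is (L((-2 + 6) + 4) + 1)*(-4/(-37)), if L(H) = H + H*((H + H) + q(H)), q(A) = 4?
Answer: 676/37 ≈ 18.270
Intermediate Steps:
L(H) = H + H*(4 + 2*H) (L(H) = H + H*((H + H) + 4) = H + H*(2*H + 4) = H + H*(4 + 2*H))
(L((-2 + 6) + 4) + 1)*(-4/(-37)) = (((-2 + 6) + 4)*(5 + 2*((-2 + 6) + 4)) + 1)*(-4/(-37)) = ((4 + 4)*(5 + 2*(4 + 4)) + 1)*(-4*(-1/37)) = (8*(5 + 2*8) + 1)*(4/37) = (8*(5 + 16) + 1)*(4/37) = (8*21 + 1)*(4/37) = (168 + 1)*(4/37) = 169*(4/37) = 676/37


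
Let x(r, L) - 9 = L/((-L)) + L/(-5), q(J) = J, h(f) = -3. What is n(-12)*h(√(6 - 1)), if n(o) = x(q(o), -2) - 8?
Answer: -6/5 ≈ -1.2000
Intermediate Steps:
x(r, L) = 8 - L/5 (x(r, L) = 9 + (L/((-L)) + L/(-5)) = 9 + (L*(-1/L) + L*(-⅕)) = 9 + (-1 - L/5) = 8 - L/5)
n(o) = ⅖ (n(o) = (8 - ⅕*(-2)) - 8 = (8 + ⅖) - 8 = 42/5 - 8 = ⅖)
n(-12)*h(√(6 - 1)) = (⅖)*(-3) = -6/5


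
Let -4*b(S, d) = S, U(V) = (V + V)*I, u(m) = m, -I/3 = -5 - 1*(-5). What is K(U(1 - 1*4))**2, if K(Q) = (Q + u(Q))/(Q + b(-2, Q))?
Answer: 0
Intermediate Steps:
I = 0 (I = -3*(-5 - 1*(-5)) = -3*(-5 + 5) = -3*0 = 0)
U(V) = 0 (U(V) = (V + V)*0 = (2*V)*0 = 0)
b(S, d) = -S/4
K(Q) = 2*Q/(1/2 + Q) (K(Q) = (Q + Q)/(Q - 1/4*(-2)) = (2*Q)/(Q + 1/2) = (2*Q)/(1/2 + Q) = 2*Q/(1/2 + Q))
K(U(1 - 1*4))**2 = (4*0/(1 + 2*0))**2 = (4*0/(1 + 0))**2 = (4*0/1)**2 = (4*0*1)**2 = 0**2 = 0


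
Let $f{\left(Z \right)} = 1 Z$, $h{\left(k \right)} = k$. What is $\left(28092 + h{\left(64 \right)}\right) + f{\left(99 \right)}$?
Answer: $28255$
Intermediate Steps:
$f{\left(Z \right)} = Z$
$\left(28092 + h{\left(64 \right)}\right) + f{\left(99 \right)} = \left(28092 + 64\right) + 99 = 28156 + 99 = 28255$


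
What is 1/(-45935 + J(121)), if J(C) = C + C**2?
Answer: -1/31173 ≈ -3.2079e-5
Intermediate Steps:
1/(-45935 + J(121)) = 1/(-45935 + 121*(1 + 121)) = 1/(-45935 + 121*122) = 1/(-45935 + 14762) = 1/(-31173) = -1/31173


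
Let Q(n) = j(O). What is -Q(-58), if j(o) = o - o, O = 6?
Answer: 0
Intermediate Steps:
j(o) = 0
Q(n) = 0
-Q(-58) = -1*0 = 0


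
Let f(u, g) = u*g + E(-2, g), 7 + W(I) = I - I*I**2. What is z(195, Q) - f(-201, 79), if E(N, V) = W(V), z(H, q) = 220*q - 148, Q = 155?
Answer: 542798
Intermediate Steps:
z(H, q) = -148 + 220*q
W(I) = -7 + I - I**3 (W(I) = -7 + (I - I*I**2) = -7 + (I - I**3) = -7 + I - I**3)
E(N, V) = -7 + V - V**3
f(u, g) = -7 + g - g**3 + g*u (f(u, g) = u*g + (-7 + g - g**3) = g*u + (-7 + g - g**3) = -7 + g - g**3 + g*u)
z(195, Q) - f(-201, 79) = (-148 + 220*155) - (-7 + 79 - 1*79**3 + 79*(-201)) = (-148 + 34100) - (-7 + 79 - 1*493039 - 15879) = 33952 - (-7 + 79 - 493039 - 15879) = 33952 - 1*(-508846) = 33952 + 508846 = 542798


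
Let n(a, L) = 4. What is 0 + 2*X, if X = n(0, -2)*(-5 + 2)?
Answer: -24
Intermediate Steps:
X = -12 (X = 4*(-5 + 2) = 4*(-3) = -12)
0 + 2*X = 0 + 2*(-12) = 0 - 24 = -24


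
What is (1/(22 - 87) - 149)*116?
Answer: -1123576/65 ≈ -17286.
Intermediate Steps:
(1/(22 - 87) - 149)*116 = (1/(-65) - 149)*116 = (-1/65 - 149)*116 = -9686/65*116 = -1123576/65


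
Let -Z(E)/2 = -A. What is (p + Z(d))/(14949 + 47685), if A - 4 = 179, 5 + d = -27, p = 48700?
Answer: 24533/31317 ≈ 0.78338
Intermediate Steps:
d = -32 (d = -5 - 27 = -32)
A = 183 (A = 4 + 179 = 183)
Z(E) = 366 (Z(E) = -(-2)*183 = -2*(-183) = 366)
(p + Z(d))/(14949 + 47685) = (48700 + 366)/(14949 + 47685) = 49066/62634 = 49066*(1/62634) = 24533/31317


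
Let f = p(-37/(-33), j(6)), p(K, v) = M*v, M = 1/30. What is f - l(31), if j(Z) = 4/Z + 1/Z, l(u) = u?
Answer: -1115/36 ≈ -30.972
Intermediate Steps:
j(Z) = 5/Z (j(Z) = 4/Z + 1/Z = 5/Z)
M = 1/30 ≈ 0.033333
p(K, v) = v/30
f = 1/36 (f = (5/6)/30 = (5*(⅙))/30 = (1/30)*(⅚) = 1/36 ≈ 0.027778)
f - l(31) = 1/36 - 1*31 = 1/36 - 31 = -1115/36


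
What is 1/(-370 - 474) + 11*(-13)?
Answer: -120693/844 ≈ -143.00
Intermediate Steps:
1/(-370 - 474) + 11*(-13) = 1/(-844) - 143 = -1/844 - 143 = -120693/844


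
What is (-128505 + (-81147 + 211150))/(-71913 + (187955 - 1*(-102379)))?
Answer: 214/31203 ≈ 0.0068583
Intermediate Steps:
(-128505 + (-81147 + 211150))/(-71913 + (187955 - 1*(-102379))) = (-128505 + 130003)/(-71913 + (187955 + 102379)) = 1498/(-71913 + 290334) = 1498/218421 = 1498*(1/218421) = 214/31203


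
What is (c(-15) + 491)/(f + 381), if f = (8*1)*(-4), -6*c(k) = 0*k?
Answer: 491/349 ≈ 1.4069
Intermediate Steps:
c(k) = 0 (c(k) = -0*k = -1/6*0 = 0)
f = -32 (f = 8*(-4) = -32)
(c(-15) + 491)/(f + 381) = (0 + 491)/(-32 + 381) = 491/349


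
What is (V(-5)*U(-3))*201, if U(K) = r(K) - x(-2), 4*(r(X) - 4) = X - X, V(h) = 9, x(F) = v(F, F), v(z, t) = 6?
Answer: -3618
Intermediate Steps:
x(F) = 6
r(X) = 4 (r(X) = 4 + (X - X)/4 = 4 + (¼)*0 = 4 + 0 = 4)
U(K) = -2 (U(K) = 4 - 1*6 = 4 - 6 = -2)
(V(-5)*U(-3))*201 = (9*(-2))*201 = -18*201 = -3618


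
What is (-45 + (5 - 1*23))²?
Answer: 3969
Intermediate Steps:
(-45 + (5 - 1*23))² = (-45 + (5 - 23))² = (-45 - 18)² = (-63)² = 3969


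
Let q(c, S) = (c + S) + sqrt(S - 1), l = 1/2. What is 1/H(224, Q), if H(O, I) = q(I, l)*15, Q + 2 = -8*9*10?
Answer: -962/10411255 - 2*I*sqrt(2)/31233765 ≈ -9.24e-5 - 9.0557e-8*I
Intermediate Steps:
l = 1/2 (l = 1*(1/2) = 1/2 ≈ 0.50000)
Q = -722 (Q = -2 - 8*9*10 = -2 - 72*10 = -2 - 720 = -722)
q(c, S) = S + c + sqrt(-1 + S) (q(c, S) = (S + c) + sqrt(-1 + S) = S + c + sqrt(-1 + S))
H(O, I) = 15/2 + 15*I + 15*I*sqrt(2)/2 (H(O, I) = (1/2 + I + sqrt(-1 + 1/2))*15 = (1/2 + I + sqrt(-1/2))*15 = (1/2 + I + I*sqrt(2)/2)*15 = 15/2 + 15*I + 15*I*sqrt(2)/2)
1/H(224, Q) = 1/(15/2 + 15*(-722) + 15*I*sqrt(2)/2) = 1/(15/2 - 10830 + 15*I*sqrt(2)/2) = 1/(-21645/2 + 15*I*sqrt(2)/2)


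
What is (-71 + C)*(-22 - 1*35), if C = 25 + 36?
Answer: 570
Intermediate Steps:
C = 61
(-71 + C)*(-22 - 1*35) = (-71 + 61)*(-22 - 1*35) = -10*(-22 - 35) = -10*(-57) = 570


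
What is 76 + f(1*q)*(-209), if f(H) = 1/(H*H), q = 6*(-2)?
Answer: 10735/144 ≈ 74.549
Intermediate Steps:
q = -12
f(H) = H⁻²
76 + f(1*q)*(-209) = 76 - 209/(1*(-12))² = 76 - 209/(-12)² = 76 + (1/144)*(-209) = 76 - 209/144 = 10735/144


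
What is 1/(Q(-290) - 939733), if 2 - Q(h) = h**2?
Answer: -1/1023831 ≈ -9.7672e-7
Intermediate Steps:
Q(h) = 2 - h**2
1/(Q(-290) - 939733) = 1/((2 - 1*(-290)**2) - 939733) = 1/((2 - 1*84100) - 939733) = 1/((2 - 84100) - 939733) = 1/(-84098 - 939733) = 1/(-1023831) = -1/1023831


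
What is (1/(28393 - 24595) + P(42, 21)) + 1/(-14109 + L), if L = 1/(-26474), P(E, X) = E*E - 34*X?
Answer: 1489567328802715/1418635291266 ≈ 1050.0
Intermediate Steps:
P(E, X) = E**2 - 34*X
L = -1/26474 ≈ -3.7773e-5
(1/(28393 - 24595) + P(42, 21)) + 1/(-14109 + L) = (1/(28393 - 24595) + (42**2 - 34*21)) + 1/(-14109 - 1/26474) = (1/3798 + (1764 - 714)) + 1/(-373521667/26474) = (1/3798 + 1050) - 26474/373521667 = 3987901/3798 - 26474/373521667 = 1489567328802715/1418635291266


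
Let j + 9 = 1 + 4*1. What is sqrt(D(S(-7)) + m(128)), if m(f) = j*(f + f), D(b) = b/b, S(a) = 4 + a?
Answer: I*sqrt(1023) ≈ 31.984*I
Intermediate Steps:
j = -4 (j = -9 + (1 + 4*1) = -9 + (1 + 4) = -9 + 5 = -4)
D(b) = 1
m(f) = -8*f (m(f) = -4*(f + f) = -8*f)
sqrt(D(S(-7)) + m(128)) = sqrt(1 - 8*128) = sqrt(1 - 1024) = sqrt(-1023) = I*sqrt(1023)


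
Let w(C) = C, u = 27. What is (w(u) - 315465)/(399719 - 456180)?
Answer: 315438/56461 ≈ 5.5868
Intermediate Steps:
(w(u) - 315465)/(399719 - 456180) = (27 - 315465)/(399719 - 456180) = -315438/(-56461) = -315438*(-1/56461) = 315438/56461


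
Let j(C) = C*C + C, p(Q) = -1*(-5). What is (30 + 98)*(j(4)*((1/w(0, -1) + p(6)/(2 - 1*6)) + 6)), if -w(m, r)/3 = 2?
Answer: 35200/3 ≈ 11733.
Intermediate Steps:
p(Q) = 5
w(m, r) = -6 (w(m, r) = -3*2 = -6)
j(C) = C + C**2 (j(C) = C**2 + C = C + C**2)
(30 + 98)*(j(4)*((1/w(0, -1) + p(6)/(2 - 1*6)) + 6)) = (30 + 98)*((4*(1 + 4))*((1/(-6) + 5/(2 - 1*6)) + 6)) = 128*((4*5)*((1*(-1/6) + 5/(2 - 6)) + 6)) = 128*(20*((-1/6 + 5/(-4)) + 6)) = 128*(20*((-1/6 + 5*(-1/4)) + 6)) = 128*(20*((-1/6 - 5/4) + 6)) = 128*(20*(-17/12 + 6)) = 128*(20*(55/12)) = 128*(275/3) = 35200/3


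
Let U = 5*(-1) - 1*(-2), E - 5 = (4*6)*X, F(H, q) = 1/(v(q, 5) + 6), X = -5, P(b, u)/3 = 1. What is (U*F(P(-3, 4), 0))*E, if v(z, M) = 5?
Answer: 345/11 ≈ 31.364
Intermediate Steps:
P(b, u) = 3 (P(b, u) = 3*1 = 3)
F(H, q) = 1/11 (F(H, q) = 1/(5 + 6) = 1/11)
E = -115 (E = 5 + (4*6)*(-5) = 5 + 24*(-5) = 5 - 120 = -115)
U = -3 (U = -5 + 2 = -3)
(U*F(P(-3, 4), 0))*E = -3*1/11*(-115) = -3/11*(-115) = 345/11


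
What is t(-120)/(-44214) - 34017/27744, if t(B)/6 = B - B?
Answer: -667/544 ≈ -1.2261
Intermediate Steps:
t(B) = 0 (t(B) = 6*(B - B) = 6*0 = 0)
t(-120)/(-44214) - 34017/27744 = 0/(-44214) - 34017/27744 = 0*(-1/44214) - 34017*1/27744 = 0 - 667/544 = -667/544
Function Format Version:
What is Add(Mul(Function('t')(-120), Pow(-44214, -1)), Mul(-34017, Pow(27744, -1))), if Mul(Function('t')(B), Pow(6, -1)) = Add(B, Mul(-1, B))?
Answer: Rational(-667, 544) ≈ -1.2261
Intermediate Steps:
Function('t')(B) = 0 (Function('t')(B) = Mul(6, Add(B, Mul(-1, B))) = Mul(6, 0) = 0)
Add(Mul(Function('t')(-120), Pow(-44214, -1)), Mul(-34017, Pow(27744, -1))) = Add(Mul(0, Pow(-44214, -1)), Mul(-34017, Pow(27744, -1))) = Add(Mul(0, Rational(-1, 44214)), Mul(-34017, Rational(1, 27744))) = Add(0, Rational(-667, 544)) = Rational(-667, 544)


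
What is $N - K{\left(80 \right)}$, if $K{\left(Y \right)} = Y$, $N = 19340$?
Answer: $19260$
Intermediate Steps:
$N - K{\left(80 \right)} = 19340 - 80 = 19260$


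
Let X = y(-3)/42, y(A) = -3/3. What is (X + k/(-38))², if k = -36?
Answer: 543169/636804 ≈ 0.85296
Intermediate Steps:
y(A) = -1 (y(A) = -3*⅓ = -1)
X = -1/42 ≈ -0.023810
(X + k/(-38))² = (-1/42 - 36/(-38))² = (-1/42 - 36*(-1/38))² = (-1/42 + 18/19)² = (737/798)² = 543169/636804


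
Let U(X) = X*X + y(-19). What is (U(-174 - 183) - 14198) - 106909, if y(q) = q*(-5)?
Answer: 6437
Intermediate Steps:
y(q) = -5*q
U(X) = 95 + X**2 (U(X) = X*X - 5*(-19) = X**2 + 95 = 95 + X**2)
(U(-174 - 183) - 14198) - 106909 = ((95 + (-174 - 183)**2) - 14198) - 106909 = ((95 + (-357)**2) - 14198) - 106909 = ((95 + 127449) - 14198) - 106909 = (127544 - 14198) - 106909 = 113346 - 106909 = 6437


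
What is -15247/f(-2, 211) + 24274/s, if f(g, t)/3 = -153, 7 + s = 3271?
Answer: 597137/14688 ≈ 40.655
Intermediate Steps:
s = 3264 (s = -7 + 3271 = 3264)
f(g, t) = -459 (f(g, t) = 3*(-153) = -459)
-15247/f(-2, 211) + 24274/s = -15247/(-459) + 24274/3264 = -15247*(-1/459) + 24274*(1/3264) = 15247/459 + 12137/1632 = 597137/14688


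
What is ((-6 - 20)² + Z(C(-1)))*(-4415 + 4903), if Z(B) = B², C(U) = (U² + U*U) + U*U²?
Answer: 330376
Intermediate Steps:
C(U) = U³ + 2*U² (C(U) = (U² + U²) + U³ = 2*U² + U³ = U³ + 2*U²)
((-6 - 20)² + Z(C(-1)))*(-4415 + 4903) = ((-6 - 20)² + ((-1)²*(2 - 1))²)*(-4415 + 4903) = ((-26)² + (1*1)²)*488 = (676 + 1²)*488 = (676 + 1)*488 = 677*488 = 330376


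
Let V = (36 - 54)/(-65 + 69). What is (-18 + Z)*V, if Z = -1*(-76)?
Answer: -261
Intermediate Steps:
V = -9/2 (V = -18/4 = -18*¼ = -9/2 ≈ -4.5000)
Z = 76
(-18 + Z)*V = (-18 + 76)*(-9/2) = 58*(-9/2) = -261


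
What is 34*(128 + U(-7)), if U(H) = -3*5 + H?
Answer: 3604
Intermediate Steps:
U(H) = -15 + H
34*(128 + U(-7)) = 34*(128 + (-15 - 7)) = 34*(128 - 22) = 34*106 = 3604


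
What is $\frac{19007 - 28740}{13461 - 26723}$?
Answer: $\frac{9733}{13262} \approx 0.7339$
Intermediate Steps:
$\frac{19007 - 28740}{13461 - 26723} = - \frac{9733}{-13262} = \left(-9733\right) \left(- \frac{1}{13262}\right) = \frac{9733}{13262}$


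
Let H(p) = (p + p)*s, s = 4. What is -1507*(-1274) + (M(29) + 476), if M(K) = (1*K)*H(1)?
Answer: 1920626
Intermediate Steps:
H(p) = 8*p (H(p) = (p + p)*4 = (2*p)*4 = 8*p)
M(K) = 8*K (M(K) = (1*K)*(8*1) = K*8 = 8*K)
-1507*(-1274) + (M(29) + 476) = -1507*(-1274) + (8*29 + 476) = 1919918 + (232 + 476) = 1919918 + 708 = 1920626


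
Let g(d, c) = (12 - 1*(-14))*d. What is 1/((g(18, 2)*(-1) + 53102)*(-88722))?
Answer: -1/4669793748 ≈ -2.1414e-10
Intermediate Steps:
g(d, c) = 26*d (g(d, c) = (12 + 14)*d = 26*d)
1/((g(18, 2)*(-1) + 53102)*(-88722)) = 1/(((26*18)*(-1) + 53102)*(-88722)) = -1/88722/(468*(-1) + 53102) = -1/88722/(-468 + 53102) = -1/88722/52634 = (1/52634)*(-1/88722) = -1/4669793748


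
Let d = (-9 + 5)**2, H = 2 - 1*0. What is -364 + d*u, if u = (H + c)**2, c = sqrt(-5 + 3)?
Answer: -332 + 64*I*sqrt(2) ≈ -332.0 + 90.51*I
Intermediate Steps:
H = 2 (H = 2 + 0 = 2)
c = I*sqrt(2) (c = sqrt(-2) = I*sqrt(2) ≈ 1.4142*I)
u = (2 + I*sqrt(2))**2 ≈ 2.0 + 5.6569*I
d = 16 (d = (-4)**2 = 16)
-364 + d*u = -364 + 16*(2 + I*sqrt(2))**2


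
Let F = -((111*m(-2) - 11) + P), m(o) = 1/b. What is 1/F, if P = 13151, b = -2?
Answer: -2/26169 ≈ -7.6426e-5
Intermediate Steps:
m(o) = -1/2 (m(o) = 1/(-2) = -1/2)
F = -26169/2 (F = -((111*(-1/2) - 11) + 13151) = -((-111/2 - 11) + 13151) = -(-133/2 + 13151) = -1*26169/2 = -26169/2 ≈ -13085.)
1/F = 1/(-26169/2) = -2/26169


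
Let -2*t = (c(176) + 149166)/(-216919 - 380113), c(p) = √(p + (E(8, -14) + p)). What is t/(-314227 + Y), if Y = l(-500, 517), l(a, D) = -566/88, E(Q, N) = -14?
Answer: -273471/687893852306 - 143*√2/4127363113836 ≈ -3.9760e-7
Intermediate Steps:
l(a, D) = -283/44 (l(a, D) = -566*1/88 = -283/44)
Y = -283/44 ≈ -6.4318
c(p) = √(-14 + 2*p) (c(p) = √(p + (-14 + p)) = √(-14 + 2*p))
t = 74583/597032 + 13*√2/1194064 (t = -(√(-14 + 2*176) + 149166)/(2*(-216919 - 380113)) = -(√(-14 + 352) + 149166)/(2*(-597032)) = -(√338 + 149166)*(-1)/(2*597032) = -(13*√2 + 149166)*(-1)/(2*597032) = -(149166 + 13*√2)*(-1)/(2*597032) = -(-74583/298516 - 13*√2/597032)/2 = 74583/597032 + 13*√2/1194064 ≈ 0.12494)
t/(-314227 + Y) = (74583/597032 + 13*√2/1194064)/(-314227 - 283/44) = (74583/597032 + 13*√2/1194064)/(-13826271/44) = (74583/597032 + 13*√2/1194064)*(-44/13826271) = -273471/687893852306 - 143*√2/4127363113836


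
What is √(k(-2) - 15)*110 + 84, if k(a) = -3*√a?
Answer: 84 + 110*√(-15 - 3*I*√2) ≈ 143.67 - 430.19*I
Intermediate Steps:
√(k(-2) - 15)*110 + 84 = √(-3*I*√2 - 15)*110 + 84 = √(-15 - 3*I*√2)*110 + 84 = 110*√(-15 - 3*I*√2) + 84 = 84 + 110*√(-15 - 3*I*√2)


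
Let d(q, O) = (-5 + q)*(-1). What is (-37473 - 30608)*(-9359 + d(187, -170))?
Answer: 649560821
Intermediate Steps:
d(q, O) = 5 - q
(-37473 - 30608)*(-9359 + d(187, -170)) = (-37473 - 30608)*(-9359 + (5 - 1*187)) = -68081*(-9359 + (5 - 187)) = -68081*(-9359 - 182) = -68081*(-9541) = 649560821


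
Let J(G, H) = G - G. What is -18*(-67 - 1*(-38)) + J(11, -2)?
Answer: 522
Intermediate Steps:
J(G, H) = 0
-18*(-67 - 1*(-38)) + J(11, -2) = -18*(-67 - 1*(-38)) + 0 = -18*(-67 + 38) + 0 = -18*(-29) + 0 = 522 + 0 = 522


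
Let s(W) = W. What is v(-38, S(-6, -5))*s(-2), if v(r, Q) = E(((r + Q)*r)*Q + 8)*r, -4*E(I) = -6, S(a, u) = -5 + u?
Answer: 114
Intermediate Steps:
E(I) = 3/2 (E(I) = -1/4*(-6) = 3/2)
v(r, Q) = 3*r/2
v(-38, S(-6, -5))*s(-2) = ((3/2)*(-38))*(-2) = -57*(-2) = 114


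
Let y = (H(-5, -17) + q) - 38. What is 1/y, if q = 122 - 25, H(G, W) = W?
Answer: 1/42 ≈ 0.023810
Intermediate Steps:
q = 97
y = 42 (y = (-17 + 97) - 38 = 80 - 38 = 42)
1/y = 1/42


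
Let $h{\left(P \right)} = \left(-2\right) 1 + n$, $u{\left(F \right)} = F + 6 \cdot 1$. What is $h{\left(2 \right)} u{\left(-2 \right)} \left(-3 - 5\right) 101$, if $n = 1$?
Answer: $3232$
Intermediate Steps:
$u{\left(F \right)} = 6 + F$ ($u{\left(F \right)} = F + 6 = 6 + F$)
$h{\left(P \right)} = -1$ ($h{\left(P \right)} = \left(-2\right) 1 + 1 = -2 + 1 = -1$)
$h{\left(2 \right)} u{\left(-2 \right)} \left(-3 - 5\right) 101 = - \left(6 - 2\right) \left(-3 - 5\right) 101 = - 4 \left(-8\right) 101 = \left(-1\right) \left(-32\right) 101 = 32 \cdot 101 = 3232$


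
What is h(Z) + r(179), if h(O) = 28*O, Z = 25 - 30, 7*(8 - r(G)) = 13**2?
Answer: -1093/7 ≈ -156.14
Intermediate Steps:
r(G) = -113/7 (r(G) = 8 - 1/7*13**2 = 8 - 1/7*169 = 8 - 169/7 = -113/7)
Z = -5
h(Z) + r(179) = 28*(-5) - 113/7 = -140 - 113/7 = -1093/7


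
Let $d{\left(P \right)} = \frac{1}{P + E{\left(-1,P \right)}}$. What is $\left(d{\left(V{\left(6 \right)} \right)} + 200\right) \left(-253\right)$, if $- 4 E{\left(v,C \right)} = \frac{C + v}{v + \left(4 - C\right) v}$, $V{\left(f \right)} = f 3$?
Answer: $- \frac{46514556}{919} \approx -50614.0$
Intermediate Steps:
$V{\left(f \right)} = 3 f$
$E{\left(v,C \right)} = - \frac{C + v}{4 \left(v + v \left(4 - C\right)\right)}$ ($E{\left(v,C \right)} = - \frac{\left(C + v\right) \frac{1}{v + \left(4 - C\right) v}}{4} = - \frac{\left(C + v\right) \frac{1}{v + v \left(4 - C\right)}}{4} = - \frac{\frac{1}{v + v \left(4 - C\right)} \left(C + v\right)}{4} = - \frac{C + v}{4 \left(v + v \left(4 - C\right)\right)}$)
$d{\left(P \right)} = \frac{1}{P - \frac{-1 + P}{4 \left(-5 + P\right)}}$ ($d{\left(P \right)} = \frac{1}{P + \frac{P - 1}{4 \left(-1\right) \left(-5 + P\right)}} = \frac{1}{P + \frac{1}{4} \left(-1\right) \frac{1}{-5 + P} \left(-1 + P\right)} = \frac{1}{P - \frac{-1 + P}{4 \left(-5 + P\right)}}$)
$\left(d{\left(V{\left(6 \right)} \right)} + 200\right) \left(-253\right) = \left(\frac{4 \left(-5 + 3 \cdot 6\right)}{1 - 3 \cdot 6 + 4 \cdot 3 \cdot 6 \left(-5 + 3 \cdot 6\right)} + 200\right) \left(-253\right) = \left(\frac{4 \left(-5 + 18\right)}{1 - 18 + 4 \cdot 18 \left(-5 + 18\right)} + 200\right) \left(-253\right) = \left(4 \frac{1}{1 - 18 + 4 \cdot 18 \cdot 13} \cdot 13 + 200\right) \left(-253\right) = \left(4 \frac{1}{1 - 18 + 936} \cdot 13 + 200\right) \left(-253\right) = \left(4 \cdot \frac{1}{919} \cdot 13 + 200\right) \left(-253\right) = \left(\frac{52}{919} + 200\right) \left(-253\right) = \frac{183852}{919} \left(-253\right) = - \frac{46514556}{919}$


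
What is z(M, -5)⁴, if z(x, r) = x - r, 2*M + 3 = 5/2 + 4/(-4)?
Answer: 83521/256 ≈ 326.25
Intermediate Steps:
M = -¾ (M = -3/2 + (5/2 + 4/(-4))/2 = -3/2 + (5*(½) + 4*(-¼))/2 = -3/2 + (5/2 - 1)/2 = -3/2 + (½)*(3/2) = -3/2 + ¾ = -¾ ≈ -0.75000)
z(M, -5)⁴ = (-¾ - 1*(-5))⁴ = (-¾ + 5)⁴ = (17/4)⁴ = 83521/256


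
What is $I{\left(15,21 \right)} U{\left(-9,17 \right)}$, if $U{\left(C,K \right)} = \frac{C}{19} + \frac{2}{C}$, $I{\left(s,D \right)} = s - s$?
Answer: $0$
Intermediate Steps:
$I{\left(s,D \right)} = 0$
$U{\left(C,K \right)} = \frac{2}{C} + \frac{C}{19}$ ($U{\left(C,K \right)} = C \frac{1}{19} + \frac{2}{C} = \frac{C}{19} + \frac{2}{C} = \frac{2}{C} + \frac{C}{19}$)
$I{\left(15,21 \right)} U{\left(-9,17 \right)} = 0 \left(\frac{2}{-9} + \frac{1}{19} \left(-9\right)\right) = 0 \left(2 \left(- \frac{1}{9}\right) - \frac{9}{19}\right) = 0 \left(- \frac{2}{9} - \frac{9}{19}\right) = 0 \left(- \frac{119}{171}\right) = 0$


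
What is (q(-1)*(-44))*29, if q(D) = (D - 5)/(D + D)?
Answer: -3828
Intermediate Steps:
q(D) = (-5 + D)/(2*D) (q(D) = (-5 + D)/((2*D)) = (-5 + D)*(1/(2*D)) = (-5 + D)/(2*D))
(q(-1)*(-44))*29 = (((1/2)*(-5 - 1)/(-1))*(-44))*29 = (((1/2)*(-1)*(-6))*(-44))*29 = (3*(-44))*29 = -132*29 = -3828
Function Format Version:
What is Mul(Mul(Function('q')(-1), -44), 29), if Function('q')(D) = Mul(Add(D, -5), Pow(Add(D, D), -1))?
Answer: -3828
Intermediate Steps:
Function('q')(D) = Mul(Rational(1, 2), Pow(D, -1), Add(-5, D)) (Function('q')(D) = Mul(Add(-5, D), Pow(Mul(2, D), -1)) = Mul(Add(-5, D), Mul(Rational(1, 2), Pow(D, -1))) = Mul(Rational(1, 2), Pow(D, -1), Add(-5, D)))
Mul(Mul(Function('q')(-1), -44), 29) = Mul(Mul(Mul(Rational(1, 2), Pow(-1, -1), Add(-5, -1)), -44), 29) = Mul(Mul(Mul(Rational(1, 2), -1, -6), -44), 29) = Mul(Mul(3, -44), 29) = Mul(-132, 29) = -3828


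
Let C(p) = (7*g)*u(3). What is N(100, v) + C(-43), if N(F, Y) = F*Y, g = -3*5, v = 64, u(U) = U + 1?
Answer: 5980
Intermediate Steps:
u(U) = 1 + U
g = -15
C(p) = -420 (C(p) = (7*(-15))*(1 + 3) = -105*4 = -420)
N(100, v) + C(-43) = 100*64 - 420 = 6400 - 420 = 5980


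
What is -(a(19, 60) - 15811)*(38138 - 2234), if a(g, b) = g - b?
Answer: 569150208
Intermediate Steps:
-(a(19, 60) - 15811)*(38138 - 2234) = -((19 - 1*60) - 15811)*(38138 - 2234) = -((19 - 60) - 15811)*35904 = -(-41 - 15811)*35904 = -(-15852)*35904 = -1*(-569150208) = 569150208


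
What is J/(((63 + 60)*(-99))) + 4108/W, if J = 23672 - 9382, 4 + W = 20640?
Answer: -5565121/5711013 ≈ -0.97445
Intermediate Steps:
W = 20636 (W = -4 + 20640 = 20636)
J = 14290
J/(((63 + 60)*(-99))) + 4108/W = 14290/(((63 + 60)*(-99))) + 4108/20636 = 14290/((123*(-99))) + 4108*(1/20636) = 14290/(-12177) + 1027/5159 = 14290*(-1/12177) + 1027/5159 = -14290/12177 + 1027/5159 = -5565121/5711013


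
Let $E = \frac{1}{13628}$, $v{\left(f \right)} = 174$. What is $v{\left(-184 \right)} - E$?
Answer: $\frac{2371271}{13628} \approx 174.0$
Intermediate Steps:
$E = \frac{1}{13628} \approx 7.3378 \cdot 10^{-5}$
$v{\left(-184 \right)} - E = 174 - \frac{1}{13628} = \frac{2371271}{13628}$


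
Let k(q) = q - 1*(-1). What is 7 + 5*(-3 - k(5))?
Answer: -38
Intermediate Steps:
k(q) = 1 + q (k(q) = q + 1 = 1 + q)
7 + 5*(-3 - k(5)) = 7 + 5*(-3 - (1 + 5)) = 7 + 5*(-3 - 1*6) = 7 + 5*(-3 - 6) = 7 + 5*(-9) = 7 - 45 = -38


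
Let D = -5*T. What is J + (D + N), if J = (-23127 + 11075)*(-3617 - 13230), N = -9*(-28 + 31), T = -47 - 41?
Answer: 203040457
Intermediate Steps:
T = -88
N = -27 (N = -9*3 = -27)
D = 440 (D = -5*(-88) = 440)
J = 203040044 (J = -12052*(-16847) = 203040044)
J + (D + N) = 203040044 + (440 - 27) = 203040044 + 413 = 203040457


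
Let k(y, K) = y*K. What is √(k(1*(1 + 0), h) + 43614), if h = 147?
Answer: √43761 ≈ 209.19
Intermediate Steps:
k(y, K) = K*y
√(k(1*(1 + 0), h) + 43614) = √(147*(1*(1 + 0)) + 43614) = √(147*(1*1) + 43614) = √(147*1 + 43614) = √(147 + 43614) = √43761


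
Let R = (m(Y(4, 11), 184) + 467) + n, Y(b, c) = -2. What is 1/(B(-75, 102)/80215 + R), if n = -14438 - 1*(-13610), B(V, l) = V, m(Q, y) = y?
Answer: -16043/2839626 ≈ -0.0056497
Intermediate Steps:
n = -828 (n = -14438 + 13610 = -828)
R = -177 (R = (184 + 467) - 828 = 651 - 828 = -177)
1/(B(-75, 102)/80215 + R) = 1/(-75/80215 - 177) = 1/(-75*1/80215 - 177) = 1/(-15/16043 - 177) = 1/(-2839626/16043) = -16043/2839626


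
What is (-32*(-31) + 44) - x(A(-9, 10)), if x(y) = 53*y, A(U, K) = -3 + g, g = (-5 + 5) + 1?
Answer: 1142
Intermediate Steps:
g = 1 (g = 0 + 1 = 1)
A(U, K) = -2 (A(U, K) = -3 + 1 = -2)
(-32*(-31) + 44) - x(A(-9, 10)) = (-32*(-31) + 44) - 53*(-2) = (992 + 44) - 1*(-106) = 1036 + 106 = 1142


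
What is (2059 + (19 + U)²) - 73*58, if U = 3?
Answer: -1691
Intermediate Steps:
(2059 + (19 + U)²) - 73*58 = (2059 + (19 + 3)²) - 73*58 = (2059 + 22²) - 4234 = (2059 + 484) - 4234 = 2543 - 4234 = -1691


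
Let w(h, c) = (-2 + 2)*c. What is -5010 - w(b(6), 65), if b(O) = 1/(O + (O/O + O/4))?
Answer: -5010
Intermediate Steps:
b(O) = 1/(1 + 5*O/4) (b(O) = 1/(O + (1 + O*(1/4))) = 1/(O + (1 + O/4)) = 1/(1 + 5*O/4))
w(h, c) = 0 (w(h, c) = 0*c = 0)
-5010 - w(b(6), 65) = -5010 - 1*0 = -5010 + 0 = -5010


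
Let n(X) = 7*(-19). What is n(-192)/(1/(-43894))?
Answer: 5837902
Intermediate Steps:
n(X) = -133
n(-192)/(1/(-43894)) = -133/(1/(-43894)) = -133/(-1/43894) = -133*(-43894) = 5837902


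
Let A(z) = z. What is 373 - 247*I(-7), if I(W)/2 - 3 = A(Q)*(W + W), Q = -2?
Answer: -14941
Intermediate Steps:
I(W) = 6 - 8*W (I(W) = 6 + 2*(-2*(W + W)) = 6 + 2*(-4*W) = 6 - 8*W)
373 - 247*I(-7) = 373 - 247*(6 - 8*(-7)) = 373 - 247*(6 + 56) = 373 - 247*62 = 373 - 15314 = -14941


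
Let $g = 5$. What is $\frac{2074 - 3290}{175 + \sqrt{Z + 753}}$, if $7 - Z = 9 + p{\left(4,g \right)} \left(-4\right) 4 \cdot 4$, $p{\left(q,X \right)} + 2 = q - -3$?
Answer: $- \frac{15200}{2111} + \frac{1824 \sqrt{119}}{14777} \approx -5.8539$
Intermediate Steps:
$p{\left(q,X \right)} = 1 + q$ ($p{\left(q,X \right)} = -2 + \left(q - -3\right) = -2 + \left(q + 3\right) = -2 + \left(3 + q\right) = 1 + q$)
$Z = 318$ ($Z = 7 - \left(9 + \left(1 + 4\right) \left(-4\right) 4 \cdot 4\right) = 7 - \left(9 + 5 \left(\left(-16\right) 4\right)\right) = 7 - \left(9 + 5 \left(-64\right)\right) = 7 - \left(9 - 320\right) = 7 - -311 = 7 + 311 = 318$)
$\frac{2074 - 3290}{175 + \sqrt{Z + 753}} = \frac{2074 - 3290}{175 + \sqrt{318 + 753}} = - \frac{1216}{175 + \sqrt{1071}} = - \frac{1216}{175 + 3 \sqrt{119}}$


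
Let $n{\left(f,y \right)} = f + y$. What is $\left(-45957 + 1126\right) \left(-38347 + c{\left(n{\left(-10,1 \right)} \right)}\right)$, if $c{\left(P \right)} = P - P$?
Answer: $1719134357$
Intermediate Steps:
$c{\left(P \right)} = 0$
$\left(-45957 + 1126\right) \left(-38347 + c{\left(n{\left(-10,1 \right)} \right)}\right) = \left(-45957 + 1126\right) \left(-38347 + 0\right) = \left(-44831\right) \left(-38347\right) = 1719134357$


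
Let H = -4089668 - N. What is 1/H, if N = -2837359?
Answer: -1/1252309 ≈ -7.9852e-7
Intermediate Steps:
H = -1252309 (H = -4089668 - 1*(-2837359) = -4089668 + 2837359 = -1252309)
1/H = 1/(-1252309) = -1/1252309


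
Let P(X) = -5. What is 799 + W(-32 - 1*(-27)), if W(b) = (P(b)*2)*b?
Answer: 849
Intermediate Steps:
W(b) = -10*b (W(b) = (-5*2)*b = -10*b)
799 + W(-32 - 1*(-27)) = 799 - 10*(-32 - 1*(-27)) = 799 - 10*(-32 + 27) = 799 - 10*(-5) = 799 + 50 = 849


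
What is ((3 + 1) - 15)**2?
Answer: 121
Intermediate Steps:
((3 + 1) - 15)**2 = (4 - 15)**2 = (-11)**2 = 121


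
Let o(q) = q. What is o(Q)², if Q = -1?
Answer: 1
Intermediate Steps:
o(Q)² = (-1)² = 1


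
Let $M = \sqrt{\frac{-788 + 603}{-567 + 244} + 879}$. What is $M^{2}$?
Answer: $\frac{284102}{323} \approx 879.57$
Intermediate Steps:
$M = \frac{7 \sqrt{1872754}}{323}$ ($M = \sqrt{- \frac{185}{-323} + 879} = \sqrt{\left(-185\right) \left(- \frac{1}{323}\right) + 879} = \sqrt{\frac{185}{323} + 879} = \sqrt{\frac{284102}{323}} = \frac{7 \sqrt{1872754}}{323} \approx 29.658$)
$M^{2} = \left(\frac{7 \sqrt{1872754}}{323}\right)^{2} = \frac{284102}{323}$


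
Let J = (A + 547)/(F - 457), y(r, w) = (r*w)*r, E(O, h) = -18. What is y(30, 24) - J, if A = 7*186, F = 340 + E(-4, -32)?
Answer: 2917849/135 ≈ 21614.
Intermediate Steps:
y(r, w) = w*r²
F = 322 (F = 340 - 18 = 322)
A = 1302
J = -1849/135 (J = (1302 + 547)/(322 - 457) = 1849/(-135) = 1849*(-1/135) = -1849/135 ≈ -13.696)
y(30, 24) - J = 24*30² - 1*(-1849/135) = 24*900 + 1849/135 = 21600 + 1849/135 = 2917849/135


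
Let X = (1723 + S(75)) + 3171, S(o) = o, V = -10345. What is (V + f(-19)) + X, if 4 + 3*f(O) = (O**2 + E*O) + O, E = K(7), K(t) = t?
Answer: -15923/3 ≈ -5307.7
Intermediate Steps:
E = 7
X = 4969 (X = (1723 + 75) + 3171 = 1798 + 3171 = 4969)
f(O) = -4/3 + O**2/3 + 8*O/3 (f(O) = -4/3 + ((O**2 + 7*O) + O)/3 = -4/3 + (O**2 + 8*O)/3 = -4/3 + (O**2/3 + 8*O/3) = -4/3 + O**2/3 + 8*O/3)
(V + f(-19)) + X = (-10345 + (-4/3 + (1/3)*(-19)**2 + (8/3)*(-19))) + 4969 = (-10345 + (-4/3 + (1/3)*361 - 152/3)) + 4969 = (-10345 + (-4/3 + 361/3 - 152/3)) + 4969 = (-10345 + 205/3) + 4969 = -30830/3 + 4969 = -15923/3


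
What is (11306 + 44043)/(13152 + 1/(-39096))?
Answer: 2163924504/514190591 ≈ 4.2084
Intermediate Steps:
(11306 + 44043)/(13152 + 1/(-39096)) = 55349/(13152 - 1/39096) = 55349/(514190591/39096) = 55349*(39096/514190591) = 2163924504/514190591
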